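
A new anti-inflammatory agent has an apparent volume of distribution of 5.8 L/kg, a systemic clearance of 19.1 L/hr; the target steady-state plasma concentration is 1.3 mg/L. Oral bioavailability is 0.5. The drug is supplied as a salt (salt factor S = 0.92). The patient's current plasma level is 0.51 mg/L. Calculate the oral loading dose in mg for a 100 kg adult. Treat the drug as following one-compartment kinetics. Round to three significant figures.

Vd(total) = 100 kg × 5.8 L/kg = 580.0 L
Concentration deficit ΔC = 1.3 − 0.51 = 0.7900 mg/L
LD = Vd × ΔC / F / S = 580.0 × 0.7900 / 0.5 / 0.92 = 996.1 mg

996 mg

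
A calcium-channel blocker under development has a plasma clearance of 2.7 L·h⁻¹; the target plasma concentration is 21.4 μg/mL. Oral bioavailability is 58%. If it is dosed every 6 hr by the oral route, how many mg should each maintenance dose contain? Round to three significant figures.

D = CL × Css × τ / F = 2.700 × 21.4 × 6 / 0.58 = 597.7 mg

598 mg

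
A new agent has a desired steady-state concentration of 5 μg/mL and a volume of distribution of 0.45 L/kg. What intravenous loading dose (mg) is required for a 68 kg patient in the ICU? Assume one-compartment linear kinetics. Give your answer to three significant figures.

153 mg

Total Vd = 0.45 × 68 = 30.60 L
The loading dose fills Vd to the target concentration.
LD = Vd × C = 30.60 × 5.000 = 153.0 mg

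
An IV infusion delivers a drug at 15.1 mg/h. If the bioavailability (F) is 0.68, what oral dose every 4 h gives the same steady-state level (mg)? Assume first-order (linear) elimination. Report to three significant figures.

To maintain the same Css, the systemic dosing rate must be unchanged: F·D/τ = infusion rate.
D = rate × τ / F = 15.1 × 4 / 0.68 = 88.82 mg

88.8 mg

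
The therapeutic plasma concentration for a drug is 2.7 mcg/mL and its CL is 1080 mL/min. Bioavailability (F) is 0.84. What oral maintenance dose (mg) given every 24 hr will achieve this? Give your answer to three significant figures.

5000 mg

CL = 1080 mL/min = 1080 × 0.06 = 64.80 L/h
At steady state, dose per interval replaces the amount cleared in that interval: F·D/τ = CL·Css.
D = CL × Css × τ / F = 64.80 × 2.7 × 24 / 0.84 = 4999 mg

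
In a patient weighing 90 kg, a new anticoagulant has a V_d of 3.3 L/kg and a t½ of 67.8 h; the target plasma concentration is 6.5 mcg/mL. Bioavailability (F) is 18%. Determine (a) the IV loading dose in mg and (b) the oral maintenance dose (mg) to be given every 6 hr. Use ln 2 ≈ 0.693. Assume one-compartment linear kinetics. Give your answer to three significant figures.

(a) 1930 mg; (b) 658 mg

Vd = 3.3 L/kg × 90 kg = 297.0 L
LD = Vd × C = 297.0 × 6.5 = 1931 mg
CL = 0.693 × Vd / t½ = 0.693 × 297.0 / 67.8 = 3.036 L/h
D = CL × Css × τ / F = 3.036 × 6.5 × 6 / 0.18 = 657.8 mg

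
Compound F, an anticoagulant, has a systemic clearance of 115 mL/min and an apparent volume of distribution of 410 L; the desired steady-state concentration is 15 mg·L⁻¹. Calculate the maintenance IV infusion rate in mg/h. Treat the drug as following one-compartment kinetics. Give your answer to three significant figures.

CL = 115 mL/min × 60/1000 = 6.900 L/h
Infusion rate = CL · Css = 6.900 L/h × 15 mg/L = 103.5 mg/h

104 mg/h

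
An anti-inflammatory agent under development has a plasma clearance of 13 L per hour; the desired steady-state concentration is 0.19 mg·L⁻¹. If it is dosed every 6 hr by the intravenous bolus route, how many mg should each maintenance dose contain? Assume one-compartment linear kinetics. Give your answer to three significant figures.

At steady state, dose per interval replaces the amount cleared in that interval: D/τ = CL·Css.
D = CL × Css × τ = 13.00 × 0.19 × 6 = 14.82 mg

14.8 mg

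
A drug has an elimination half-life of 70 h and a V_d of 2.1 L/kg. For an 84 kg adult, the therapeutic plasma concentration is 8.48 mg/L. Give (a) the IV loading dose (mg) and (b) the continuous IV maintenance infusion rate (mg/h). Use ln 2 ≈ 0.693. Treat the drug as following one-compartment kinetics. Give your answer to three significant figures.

Vd(total) = 84 kg × 2.1 L/kg = 176.4 L
LD = Vd × C = 176.4 × 8.48 = 1496 mg
CL = 0.693 × Vd / t½ = 0.693 × 176.4 / 70 = 1.746 L/h
Infusion rate = CL × Css = 1.746 × 8.48 = 14.81 mg/h

(a) 1500 mg; (b) 14.8 mg/h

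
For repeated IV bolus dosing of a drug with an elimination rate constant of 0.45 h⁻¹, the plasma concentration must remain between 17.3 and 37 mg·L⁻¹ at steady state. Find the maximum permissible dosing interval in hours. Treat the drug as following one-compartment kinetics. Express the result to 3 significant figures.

Between IV bolus doses, concentration decays as C = C₀·e^(−kτ), so C_peak/C_trough = e^(kτ).
τ_max = ln(C_peak/C_trough) / k = ln(37/17.3) / 0.4500 = 0.7602 / 0.4500 = 1.689 h

1.69 h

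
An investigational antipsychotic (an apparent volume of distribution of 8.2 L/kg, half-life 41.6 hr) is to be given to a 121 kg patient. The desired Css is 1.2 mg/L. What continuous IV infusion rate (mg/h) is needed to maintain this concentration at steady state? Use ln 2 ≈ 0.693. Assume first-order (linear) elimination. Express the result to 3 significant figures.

19.8 mg/h

Vd = 8.2 L/kg × 121 kg = 992.2 L
CL = ln 2 · Vd / t½ = 0.693 × 992.2 / 41.6 = 16.53 L/h
Infusion rate = CL × Css = 16.53 × 1.2 = 19.84 mg/h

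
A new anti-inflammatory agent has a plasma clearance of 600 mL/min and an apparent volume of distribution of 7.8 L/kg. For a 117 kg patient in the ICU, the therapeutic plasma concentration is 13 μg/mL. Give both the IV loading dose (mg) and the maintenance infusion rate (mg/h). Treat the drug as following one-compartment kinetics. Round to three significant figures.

Vd(total) = 117 kg × 7.8 L/kg = 912.6 L
Loading: fill Vd to C_target → 912.6 L × 13 mg/L = 11860 mg
CL = 600 mL/min × 60/1000 = 36.00 L/h
Maintenance infusion rate = CL × Css = 36.00 × 13 = 468.0 mg/h

(a) 11900 mg; (b) 468 mg/h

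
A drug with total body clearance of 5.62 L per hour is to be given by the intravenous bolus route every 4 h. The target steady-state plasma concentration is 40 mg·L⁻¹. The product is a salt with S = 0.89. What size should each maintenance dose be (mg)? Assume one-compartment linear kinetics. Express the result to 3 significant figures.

D = CL × Css × τ / S = 5.620 × 40 × 4 / 0.89 = 1010 mg

1010 mg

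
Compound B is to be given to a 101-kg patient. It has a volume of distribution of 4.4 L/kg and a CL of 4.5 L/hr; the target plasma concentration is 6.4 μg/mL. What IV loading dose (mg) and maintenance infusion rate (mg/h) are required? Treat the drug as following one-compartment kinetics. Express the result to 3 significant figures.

(a) 2840 mg; (b) 28.8 mg/h

Total Vd = 4.4 × 101 = 444.4 L
Loading: fill Vd to C_target → 444.4 L × 6.4 mg/L = 2844 mg
Infusion rate = 4.500 L/h × 6.4 mg/L = 28.80 mg/h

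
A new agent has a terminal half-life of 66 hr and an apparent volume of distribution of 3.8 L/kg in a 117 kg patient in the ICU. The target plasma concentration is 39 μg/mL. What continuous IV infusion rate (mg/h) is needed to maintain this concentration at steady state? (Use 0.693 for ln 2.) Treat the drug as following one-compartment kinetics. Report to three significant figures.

182 mg/h

Vd = 3.8 L/kg × 117 kg = 444.6 L
CL = 0.693 × Vd / t½ = 0.693 × 444.6 / 66 = 4.668 L/h
Infusion rate = CL × Css = 4.668 × 39 = 182.1 mg/h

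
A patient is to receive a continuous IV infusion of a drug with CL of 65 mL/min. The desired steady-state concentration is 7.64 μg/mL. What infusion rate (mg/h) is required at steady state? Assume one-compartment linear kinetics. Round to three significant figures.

CL = 65 mL/min × 60/1000 = 3.900 L/h
At steady state, infusion rate equals elimination rate: rate in = CL × Css.
Rate = CL × Css = 3.900 × 7.64 = 29.80 mg/h

29.8 mg/h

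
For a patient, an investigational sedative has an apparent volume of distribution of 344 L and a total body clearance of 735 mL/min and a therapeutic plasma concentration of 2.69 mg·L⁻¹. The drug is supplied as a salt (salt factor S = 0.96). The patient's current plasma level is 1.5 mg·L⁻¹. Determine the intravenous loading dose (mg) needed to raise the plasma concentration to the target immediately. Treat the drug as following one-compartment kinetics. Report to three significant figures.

426 mg

Concentration deficit ΔC = 2.69 − 1.5 = 1.190 mg/L
LD = Vd × ΔC / S = 344.0 × 1.190 / 0.96 = 426.4 mg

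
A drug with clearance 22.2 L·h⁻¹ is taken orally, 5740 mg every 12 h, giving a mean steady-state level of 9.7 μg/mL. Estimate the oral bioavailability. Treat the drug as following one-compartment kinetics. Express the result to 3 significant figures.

0.450

F·D/τ = CL·Css at steady state → F = CL·Css·τ / D.
F = 22.2 × 9.7 × 12 / 5740 = 0.450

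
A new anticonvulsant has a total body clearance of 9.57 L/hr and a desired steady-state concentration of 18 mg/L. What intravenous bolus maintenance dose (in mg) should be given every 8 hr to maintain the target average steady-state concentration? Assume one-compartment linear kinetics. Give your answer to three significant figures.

1380 mg

D = CL × Css × τ = 9.570 × 18 × 8 = 1378 mg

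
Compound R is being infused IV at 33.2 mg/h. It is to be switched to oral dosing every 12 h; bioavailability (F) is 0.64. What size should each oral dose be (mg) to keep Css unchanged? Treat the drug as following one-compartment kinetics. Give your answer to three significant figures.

623 mg

To maintain the same Css, the systemic dosing rate must be unchanged: F·D/τ = infusion rate.
D = rate × τ / F = 33.2 × 12 / 0.64 = 622.5 mg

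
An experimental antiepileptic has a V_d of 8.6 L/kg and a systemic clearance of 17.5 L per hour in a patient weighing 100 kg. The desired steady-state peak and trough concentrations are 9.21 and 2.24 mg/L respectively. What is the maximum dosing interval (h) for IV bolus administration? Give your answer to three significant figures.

69.5 h

Vd = 8.6 L/kg × 100 kg = 860.0 L
k = CL / Vd = 17.50 / 860.0 = 0.02035 h⁻¹
Between IV bolus doses, concentration decays as C = C₀·e^(−kτ), so C_peak/C_trough = e^(kτ).
τ_max = ln(C_peak/C_trough) / k = ln(9.21/2.24) / 0.02035 = 1.414 / 0.02035 = 69.48 h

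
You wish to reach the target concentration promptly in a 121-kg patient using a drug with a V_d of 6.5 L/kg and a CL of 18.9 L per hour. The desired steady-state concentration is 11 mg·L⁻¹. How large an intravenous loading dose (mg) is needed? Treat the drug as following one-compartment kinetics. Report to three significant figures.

8650 mg

Total Vd = 6.5 × 121 = 786.5 L
LD = Vd × C = 786.5 × 11.00 = 8652 mg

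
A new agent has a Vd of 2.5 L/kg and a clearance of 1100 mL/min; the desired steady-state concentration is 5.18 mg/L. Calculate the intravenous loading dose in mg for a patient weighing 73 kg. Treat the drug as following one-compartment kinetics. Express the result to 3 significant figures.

945 mg

Vd = 2.5 L/kg × 73 kg = 182.5 L
LD = Vd × C = 182.5 × 5.180 = 945.4 mg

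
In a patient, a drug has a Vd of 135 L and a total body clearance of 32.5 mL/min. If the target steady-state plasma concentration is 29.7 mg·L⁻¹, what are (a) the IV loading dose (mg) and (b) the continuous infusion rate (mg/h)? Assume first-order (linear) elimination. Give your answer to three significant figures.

Loading: fill Vd to C_target → 135.0 L × 29.7 mg/L = 4010 mg
Convert clearance: 32.5 mL/min × 60 min/h ÷ 1000 mL/L = 1.950 L/h
Maintenance: replace elimination → rate = CL × Css = 1.950 × 29.7 = 57.92 mg/h

(a) 4010 mg; (b) 57.9 mg/h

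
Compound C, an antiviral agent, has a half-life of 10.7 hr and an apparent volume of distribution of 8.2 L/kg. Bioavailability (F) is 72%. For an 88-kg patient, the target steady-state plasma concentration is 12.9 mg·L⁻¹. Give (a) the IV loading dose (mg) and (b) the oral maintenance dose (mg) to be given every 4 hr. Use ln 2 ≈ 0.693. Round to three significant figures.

Vd = 8.2 L/kg × 88 kg = 721.6 L
LD = Vd × C = 721.6 × 12.9 = 9309 mg
CL = 0.693 × Vd / t½ = 0.693 × 721.6 / 10.7 = 46.74 L/h
D = CL × Css × τ / F = 46.74 × 12.9 × 4 / 0.72 = 3350 mg

(a) 9310 mg; (b) 3350 mg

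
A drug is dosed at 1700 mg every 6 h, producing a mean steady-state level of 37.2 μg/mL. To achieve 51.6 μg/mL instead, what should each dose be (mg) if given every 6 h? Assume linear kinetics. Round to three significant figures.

For first-order elimination, Css ∝ F·D/(CL·τ); F and CL are unchanged, so Css ∝ D/τ.
D₂ = D₁ × (Css,target / Css,current) = 1700 × 51.6/37.2 = 2358 mg

2360 mg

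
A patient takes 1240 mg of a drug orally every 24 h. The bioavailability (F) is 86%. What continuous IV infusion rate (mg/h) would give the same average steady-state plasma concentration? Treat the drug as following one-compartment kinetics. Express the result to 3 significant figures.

44.4 mg/h

Equivalent systemic input: infusion rate = F·D/τ.
Rate = 0.86 × 1240 / 24 = 44.43 mg/h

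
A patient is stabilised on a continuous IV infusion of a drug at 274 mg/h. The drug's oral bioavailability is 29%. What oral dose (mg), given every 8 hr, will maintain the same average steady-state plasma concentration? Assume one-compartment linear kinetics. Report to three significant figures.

7560 mg

To maintain the same Css, the systemic dosing rate must be unchanged: F·D/τ = infusion rate.
D = rate × τ / F = 274 × 8 / 0.29 = 7559 mg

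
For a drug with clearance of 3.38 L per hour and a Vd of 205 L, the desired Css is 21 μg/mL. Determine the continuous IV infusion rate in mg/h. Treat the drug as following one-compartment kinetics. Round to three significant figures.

Infusion rate = CL · Css = 3.380 L/h × 21 mg/L = 70.98 mg/h

71.0 mg/h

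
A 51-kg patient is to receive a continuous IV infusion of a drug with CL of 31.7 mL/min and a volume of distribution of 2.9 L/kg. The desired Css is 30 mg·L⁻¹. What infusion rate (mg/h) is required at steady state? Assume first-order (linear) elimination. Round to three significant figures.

Convert clearance: 31.7 mL/min × 60 min/h ÷ 1000 mL/L = 1.902 L/h
R₀ = 1.902 × 30 = 57.06 mg/h

57.1 mg/h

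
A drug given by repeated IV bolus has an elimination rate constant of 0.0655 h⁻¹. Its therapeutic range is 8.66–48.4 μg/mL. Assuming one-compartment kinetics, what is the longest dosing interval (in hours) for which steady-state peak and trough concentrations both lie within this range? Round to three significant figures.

26.3 h

Between IV bolus doses, concentration decays as C = C₀·e^(−kτ), so C_peak/C_trough = e^(kτ).
τ_max = ln(C_peak/C_trough) / k = ln(48.4/8.66) / 0.06550 = 1.721 / 0.06550 = 26.27 h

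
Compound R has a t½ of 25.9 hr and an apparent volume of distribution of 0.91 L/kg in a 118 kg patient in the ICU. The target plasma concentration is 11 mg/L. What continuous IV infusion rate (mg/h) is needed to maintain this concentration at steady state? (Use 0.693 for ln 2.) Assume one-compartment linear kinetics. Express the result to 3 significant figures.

31.6 mg/h

Total Vd = 0.91 × 118 = 107.4 L
k = 0.693/25.9 = 0.02676 h⁻¹, so CL = k·Vd = 0.02676 × 107.4 = 2.874 L/h
Infusion rate = CL × Css = 2.874 × 11 = 31.61 mg/h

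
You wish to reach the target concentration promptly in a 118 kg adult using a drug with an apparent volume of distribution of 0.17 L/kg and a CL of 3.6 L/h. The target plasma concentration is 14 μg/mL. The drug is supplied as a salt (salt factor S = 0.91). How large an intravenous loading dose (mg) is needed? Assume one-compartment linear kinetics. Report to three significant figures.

Vd(total) = 118 kg × 0.17 L/kg = 20.06 L
LD = Vd × C / S = 20.06 × 14.00 / 0.91 = 308.6 mg

309 mg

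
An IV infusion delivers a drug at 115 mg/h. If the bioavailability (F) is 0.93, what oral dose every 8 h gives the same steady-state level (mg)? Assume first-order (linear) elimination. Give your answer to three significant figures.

989 mg

To maintain the same Css, the systemic dosing rate must be unchanged: F·D/τ = infusion rate.
D = rate × τ / F = 115 × 8 / 0.93 = 989.2 mg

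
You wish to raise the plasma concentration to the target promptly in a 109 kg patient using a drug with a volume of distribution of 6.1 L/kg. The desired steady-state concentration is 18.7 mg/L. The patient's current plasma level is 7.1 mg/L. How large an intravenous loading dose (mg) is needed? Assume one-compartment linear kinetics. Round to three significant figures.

7710 mg

Vd(total) = 109 kg × 6.1 L/kg = 664.9 L
The loading dose fills Vd to the target concentration.
Concentration deficit ΔC = 18.7 − 7.1 = 11.60 mg/L
LD = Vd × ΔC = 664.9 × 11.60 = 7713 mg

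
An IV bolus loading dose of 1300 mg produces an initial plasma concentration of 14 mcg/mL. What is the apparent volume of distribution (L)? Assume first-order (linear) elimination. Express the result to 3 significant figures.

Immediately after an IV bolus, C₀ = Dose / Vd, so Vd = Dose / C₀.
Vd = 1300 / 14 = 92.86 L

92.9 L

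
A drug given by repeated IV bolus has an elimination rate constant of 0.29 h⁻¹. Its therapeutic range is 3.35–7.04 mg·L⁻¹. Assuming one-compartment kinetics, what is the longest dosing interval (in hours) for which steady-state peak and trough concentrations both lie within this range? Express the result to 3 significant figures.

2.56 h

Between IV bolus doses, concentration decays as C = C₀·e^(−kτ), so C_peak/C_trough = e^(kτ).
τ_max = ln(C_peak/C_trough) / k = ln(7.04/3.35) / 0.2900 = 0.7426 / 0.2900 = 2.561 h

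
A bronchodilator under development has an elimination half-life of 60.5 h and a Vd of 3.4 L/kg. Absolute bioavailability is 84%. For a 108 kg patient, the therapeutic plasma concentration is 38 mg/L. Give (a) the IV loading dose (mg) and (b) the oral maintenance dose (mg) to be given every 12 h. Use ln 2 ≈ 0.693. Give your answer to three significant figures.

Total Vd = 3.4 × 108 = 367.2 L
LD = Vd × C = 367.2 × 38 = 13950 mg
CL = 0.693 × Vd / t½ = 0.693 × 367.2 / 60.5 = 4.206 L/h
D = CL × Css × τ / F = 4.206 × 38 × 12 / 0.84 = 2283 mg

(a) 14000 mg; (b) 2280 mg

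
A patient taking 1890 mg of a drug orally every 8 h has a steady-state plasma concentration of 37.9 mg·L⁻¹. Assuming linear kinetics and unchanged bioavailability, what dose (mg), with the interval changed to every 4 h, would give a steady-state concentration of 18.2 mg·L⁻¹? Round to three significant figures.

454 mg

For first-order elimination, Css ∝ F·D/(CL·τ); F and CL are unchanged, so Css ∝ D/τ.
D₂ = D₁ × (Css,target / Css,current) × (τ₂/τ₁) = 1890 × (18.2/37.9) × (4/8) = 453.8 mg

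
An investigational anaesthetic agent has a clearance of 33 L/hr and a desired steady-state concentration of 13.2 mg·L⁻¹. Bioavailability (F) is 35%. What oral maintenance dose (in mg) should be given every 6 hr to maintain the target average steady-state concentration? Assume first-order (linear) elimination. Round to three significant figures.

D = CL × Css × τ / F = 33.00 × 13.2 × 6 / 0.35 = 7467 mg

7470 mg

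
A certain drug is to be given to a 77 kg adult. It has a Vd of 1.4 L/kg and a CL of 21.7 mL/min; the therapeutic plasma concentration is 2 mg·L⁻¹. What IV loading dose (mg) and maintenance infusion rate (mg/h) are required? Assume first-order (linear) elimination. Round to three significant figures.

(a) 216 mg; (b) 2.60 mg/h

Vd(total) = 77 kg × 1.4 L/kg = 107.8 L
Loading: fill Vd to C_target → 107.8 L × 2 mg/L = 215.6 mg
Convert clearance: 21.7 mL/min × 60 min/h ÷ 1000 mL/L = 1.302 L/h
Maintenance: replace elimination → rate = CL × Css = 1.302 × 2 = 2.604 mg/h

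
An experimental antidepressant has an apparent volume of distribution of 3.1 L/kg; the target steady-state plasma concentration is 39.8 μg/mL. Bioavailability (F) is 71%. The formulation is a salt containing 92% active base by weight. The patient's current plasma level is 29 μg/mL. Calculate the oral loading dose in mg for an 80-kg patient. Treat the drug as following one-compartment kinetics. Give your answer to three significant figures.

Vd = 3.1 L/kg × 80 kg = 248.0 L
Concentration deficit ΔC = 39.8 − 29 = 10.80 mg/L
LD = Vd × ΔC / F / S = 248.0 × 10.80 / 0.71 / 0.92 = 4100 mg

4100 mg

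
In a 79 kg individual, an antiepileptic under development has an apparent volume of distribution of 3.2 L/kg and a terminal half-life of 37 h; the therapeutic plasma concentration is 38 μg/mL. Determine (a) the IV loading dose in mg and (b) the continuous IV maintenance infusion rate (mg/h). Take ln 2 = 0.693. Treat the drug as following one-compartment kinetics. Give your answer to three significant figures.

Vd(total) = 79 kg × 3.2 L/kg = 252.8 L
LD = Vd × C = 252.8 × 38 = 9606 mg
CL = 0.693 × Vd / t½ = 0.693 × 252.8 / 37 = 4.735 L/h
Infusion rate = CL × Css = 4.735 × 38 = 179.9 mg/h

(a) 9610 mg; (b) 180 mg/h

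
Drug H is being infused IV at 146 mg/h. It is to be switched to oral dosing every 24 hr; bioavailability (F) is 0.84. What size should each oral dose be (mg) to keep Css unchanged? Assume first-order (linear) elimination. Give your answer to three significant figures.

To maintain the same Css, the systemic dosing rate must be unchanged: F·D/τ = infusion rate.
D = rate × τ / F = 146 × 24 / 0.84 = 4171 mg

4170 mg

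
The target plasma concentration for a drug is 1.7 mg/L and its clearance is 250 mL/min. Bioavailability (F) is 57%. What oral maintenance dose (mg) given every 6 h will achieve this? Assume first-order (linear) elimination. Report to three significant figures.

Convert clearance: 250 mL/min × 60 min/h ÷ 1000 mL/L = 15.00 L/h
D = CL × Css × τ / F = 15.00 × 1.7 × 6 / 0.57 = 268.4 mg

268 mg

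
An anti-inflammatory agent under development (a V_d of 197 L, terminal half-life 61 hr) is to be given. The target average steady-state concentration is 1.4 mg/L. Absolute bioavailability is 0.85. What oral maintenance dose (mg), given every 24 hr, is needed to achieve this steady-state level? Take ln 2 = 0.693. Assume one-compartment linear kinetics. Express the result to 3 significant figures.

88.5 mg

CL = 0.693 × Vd / t½ = 0.693 × 197.0 / 61 = 2.238 L/h
D = CL × Css × τ / F = 2.238 × 1.4 × 24 / 0.85 = 88.47 mg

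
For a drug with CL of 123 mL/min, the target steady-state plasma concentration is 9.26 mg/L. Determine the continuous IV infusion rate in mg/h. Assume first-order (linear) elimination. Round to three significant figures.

CL = 123 mL/min = 123 × 0.06 = 7.380 L/h
Rate = CL × Css = 7.380 × 9.26 = 68.34 mg/h

68.3 mg/h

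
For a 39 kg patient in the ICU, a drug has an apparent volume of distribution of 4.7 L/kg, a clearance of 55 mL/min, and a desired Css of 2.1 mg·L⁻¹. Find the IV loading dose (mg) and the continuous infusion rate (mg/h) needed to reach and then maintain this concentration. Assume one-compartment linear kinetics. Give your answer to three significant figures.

(a) 385 mg; (b) 6.93 mg/h

Vd = 4.7 L/kg × 39 kg = 183.3 L
LD = Vd · C_target = 183.3 × 2.1 = 384.9 mg
CL = 55 mL/min × 60/1000 = 3.300 L/h
Maintenance: replace elimination → rate = CL × Css = 3.300 × 2.1 = 6.930 mg/h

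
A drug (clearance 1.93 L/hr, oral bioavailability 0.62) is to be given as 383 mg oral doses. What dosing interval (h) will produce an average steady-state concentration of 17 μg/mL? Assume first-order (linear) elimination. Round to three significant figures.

F·D/τ = CL·Css → τ = F·D / (CL·Css).
τ = 0.62 × 383 / (1.93 × 17) = 7.237 h

7.24 h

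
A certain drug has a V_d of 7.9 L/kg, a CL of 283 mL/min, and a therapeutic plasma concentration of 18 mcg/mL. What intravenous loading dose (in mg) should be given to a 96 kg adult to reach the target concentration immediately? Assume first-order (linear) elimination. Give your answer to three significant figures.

13700 mg

Total Vd = 7.9 × 96 = 758.4 L
Loading dose depends on Vd (not clearance): it fills the distribution volume.
LD = Vd × C = 758.4 × 18.00 = 13650 mg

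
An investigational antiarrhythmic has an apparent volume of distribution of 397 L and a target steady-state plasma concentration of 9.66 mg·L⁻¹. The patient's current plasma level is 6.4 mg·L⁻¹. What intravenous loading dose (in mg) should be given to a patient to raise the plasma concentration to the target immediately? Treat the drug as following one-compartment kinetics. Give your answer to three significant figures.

1290 mg

Concentration deficit ΔC = 9.66 − 6.4 = 3.260 mg/L
LD = Vd × ΔC = 397.0 × 3.260 = 1294 mg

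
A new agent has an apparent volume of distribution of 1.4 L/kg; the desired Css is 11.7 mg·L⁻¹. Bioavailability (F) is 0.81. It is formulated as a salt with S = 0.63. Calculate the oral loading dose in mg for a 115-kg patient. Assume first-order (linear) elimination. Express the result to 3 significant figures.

3690 mg

Vd = 1.4 L/kg × 115 kg = 161.0 L
LD = Vd × C / F / S = 161.0 × 11.70 / 0.81 / 0.63 = 3691 mg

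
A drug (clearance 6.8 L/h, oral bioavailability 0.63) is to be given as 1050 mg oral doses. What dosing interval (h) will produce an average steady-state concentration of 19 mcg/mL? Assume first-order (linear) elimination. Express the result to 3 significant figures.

5.12 h

F·D/τ = CL·Css → τ = F·D / (CL·Css).
τ = 0.63 × 1050 / (6.8 × 19) = 5.120 h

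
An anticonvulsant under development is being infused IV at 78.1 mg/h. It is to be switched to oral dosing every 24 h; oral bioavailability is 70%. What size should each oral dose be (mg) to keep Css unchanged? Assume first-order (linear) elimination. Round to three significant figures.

To maintain the same Css, the systemic dosing rate must be unchanged: F·D/τ = infusion rate.
D = rate × τ / F = 78.1 × 24 / 0.7 = 2678 mg

2680 mg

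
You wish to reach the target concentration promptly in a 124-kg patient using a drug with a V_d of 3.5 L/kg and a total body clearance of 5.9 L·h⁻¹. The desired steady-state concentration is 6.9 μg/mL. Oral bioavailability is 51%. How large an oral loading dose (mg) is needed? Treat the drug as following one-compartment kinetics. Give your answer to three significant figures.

5870 mg

Vd(total) = 124 kg × 3.5 L/kg = 434.0 L
The loading dose fills Vd to the target concentration; clearance is irrelevant here.
LD = Vd × C / F = 434.0 × 6.900 / 0.51 = 5872 mg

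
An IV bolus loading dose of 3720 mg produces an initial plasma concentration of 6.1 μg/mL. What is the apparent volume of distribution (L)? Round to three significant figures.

Immediately after an IV bolus, C₀ = Dose / Vd, so Vd = Dose / C₀.
Vd = 3720 / 6.1 = 609.8 L

610 L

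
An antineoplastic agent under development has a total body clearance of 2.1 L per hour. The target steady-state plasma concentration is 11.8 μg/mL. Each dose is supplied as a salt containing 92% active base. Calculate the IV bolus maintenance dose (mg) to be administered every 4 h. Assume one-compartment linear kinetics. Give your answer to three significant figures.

D = CL × Css × τ / S = 2.100 × 11.8 × 4 / 0.92 = 107.7 mg

108 mg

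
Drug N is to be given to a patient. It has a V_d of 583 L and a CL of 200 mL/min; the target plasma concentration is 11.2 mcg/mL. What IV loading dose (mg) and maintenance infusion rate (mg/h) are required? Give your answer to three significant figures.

(a) 6530 mg; (b) 134 mg/h

Loading dose = Vd × C = 583.0 × 11.2 = 6530 mg
CL = 200 mL/min × 60/1000 = 12.00 L/h
Maintenance: replace elimination → rate = CL × Css = 12.00 × 11.2 = 134.4 mg/h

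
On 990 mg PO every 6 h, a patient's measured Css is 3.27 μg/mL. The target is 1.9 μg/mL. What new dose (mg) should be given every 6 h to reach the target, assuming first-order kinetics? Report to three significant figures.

For first-order elimination, Css ∝ F·D/(CL·τ); F and CL are unchanged, so Css ∝ D/τ.
D₂ = D₁ × (Css,target / Css,current) = 990 × 1.9/3.27 = 575.2 mg

575 mg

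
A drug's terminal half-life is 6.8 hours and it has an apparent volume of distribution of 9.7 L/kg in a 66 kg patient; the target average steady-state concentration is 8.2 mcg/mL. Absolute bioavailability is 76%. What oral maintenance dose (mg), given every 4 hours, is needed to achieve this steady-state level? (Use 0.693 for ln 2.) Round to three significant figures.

2820 mg

Total Vd = 9.7 × 66 = 640.2 L
CL = 0.693 × Vd / t½ = 0.693 × 640.2 / 6.8 = 65.24 L/h
D = CL × Css × τ / F = 65.24 × 8.2 × 4 / 0.76 = 2816 mg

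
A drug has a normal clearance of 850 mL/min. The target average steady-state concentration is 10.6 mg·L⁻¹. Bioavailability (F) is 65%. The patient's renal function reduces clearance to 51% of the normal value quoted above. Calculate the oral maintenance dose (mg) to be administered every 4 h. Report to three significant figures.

CL = 850 mL/min × 60/1000 = 51.00 L/h
Patient clearance = 0.51 × 51.00 = 26.01 L/h
D = CL × Css × τ / F = 26.01 × 10.6 × 4 / 0.65 = 1697 mg

1700 mg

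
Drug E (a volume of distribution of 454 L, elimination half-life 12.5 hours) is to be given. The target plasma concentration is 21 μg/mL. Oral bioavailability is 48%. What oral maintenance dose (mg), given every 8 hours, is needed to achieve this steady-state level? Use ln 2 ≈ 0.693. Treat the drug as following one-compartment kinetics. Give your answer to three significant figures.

CL = 0.693 × Vd / t½ = 0.693 × 454.0 / 12.5 = 25.17 L/h
D = CL × Css × τ / F = 25.17 × 21 × 8 / 0.48 = 8810 mg

8810 mg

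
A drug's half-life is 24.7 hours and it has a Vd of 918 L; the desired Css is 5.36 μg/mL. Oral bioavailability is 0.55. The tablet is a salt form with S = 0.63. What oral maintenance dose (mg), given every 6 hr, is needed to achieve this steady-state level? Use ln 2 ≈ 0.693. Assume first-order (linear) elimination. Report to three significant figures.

2390 mg

CL = 0.693 × Vd / t½ = 0.693 × 918.0 / 24.7 = 25.76 L/h
D = CL × Css × τ / F / S = 25.76 × 5.36 × 6 / 0.55 / 0.63 = 2391 mg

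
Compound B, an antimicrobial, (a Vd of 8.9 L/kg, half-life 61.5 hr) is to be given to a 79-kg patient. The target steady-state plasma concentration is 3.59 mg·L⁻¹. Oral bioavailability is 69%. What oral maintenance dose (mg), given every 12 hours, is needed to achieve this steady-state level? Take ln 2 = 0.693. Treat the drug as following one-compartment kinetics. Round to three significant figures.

495 mg

Vd(total) = 79 kg × 8.9 L/kg = 703.1 L
k = 0.693/61.5 = 0.01127 h⁻¹, so CL = k·Vd = 0.01127 × 703.1 = 7.924 L/h
D = CL × Css × τ / F = 7.924 × 3.59 × 12 / 0.69 = 494.7 mg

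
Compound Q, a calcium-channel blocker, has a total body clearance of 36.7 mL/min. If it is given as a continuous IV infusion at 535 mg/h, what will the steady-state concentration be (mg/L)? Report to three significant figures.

243 mg/L

Convert clearance: 36.7 mL/min × 60 min/h ÷ 1000 mL/L = 2.202 L/h
Css = rate / CL = 535 / 2.202 = 243.0 mg/L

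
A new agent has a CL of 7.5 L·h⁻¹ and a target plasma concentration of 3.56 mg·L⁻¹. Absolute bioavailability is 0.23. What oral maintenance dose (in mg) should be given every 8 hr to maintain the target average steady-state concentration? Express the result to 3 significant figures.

929 mg

At steady state, dose per interval replaces the amount cleared in that interval: F·D/τ = CL·Css.
D = CL × Css × τ / F = 7.500 × 3.56 × 8 / 0.23 = 928.7 mg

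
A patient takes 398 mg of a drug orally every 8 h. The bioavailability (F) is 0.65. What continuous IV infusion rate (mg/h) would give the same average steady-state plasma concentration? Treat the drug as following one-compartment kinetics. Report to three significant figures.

32.3 mg/h

Equivalent systemic input: infusion rate = F·D/τ.
Rate = 0.65 × 398 / 8 = 32.34 mg/h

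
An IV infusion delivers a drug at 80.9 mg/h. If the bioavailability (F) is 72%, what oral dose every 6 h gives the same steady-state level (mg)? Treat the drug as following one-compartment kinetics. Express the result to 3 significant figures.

To maintain the same Css, the systemic dosing rate must be unchanged: F·D/τ = infusion rate.
D = rate × τ / F = 80.9 × 6 / 0.72 = 674.2 mg

674 mg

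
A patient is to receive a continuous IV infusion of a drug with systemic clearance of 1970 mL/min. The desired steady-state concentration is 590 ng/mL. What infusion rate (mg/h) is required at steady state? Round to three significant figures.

69.7 mg/h

Convert clearance: 1970 mL/min × 60 min/h ÷ 1000 mL/L = 118.2 L/h
C = 590 ng/mL = 0.5900 mg/L
Rate = CL × Css = 118.2 × 0.59 = 69.74 mg/h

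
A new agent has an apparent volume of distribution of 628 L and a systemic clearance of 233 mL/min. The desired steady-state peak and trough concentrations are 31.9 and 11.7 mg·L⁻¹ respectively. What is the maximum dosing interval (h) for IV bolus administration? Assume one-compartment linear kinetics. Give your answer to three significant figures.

Convert clearance: 233 mL/min × 60 min/h ÷ 1000 mL/L = 13.98 L/h
k = CL / Vd = 13.98 / 628.0 = 0.02226 h⁻¹
Between IV bolus doses, concentration decays as C = C₀·e^(−kτ), so C_peak/C_trough = e^(kτ).
τ_max = ln(C_peak/C_trough) / k = ln(31.9/11.7) / 0.02226 = 1.003 / 0.02226 = 45.06 h

45.1 h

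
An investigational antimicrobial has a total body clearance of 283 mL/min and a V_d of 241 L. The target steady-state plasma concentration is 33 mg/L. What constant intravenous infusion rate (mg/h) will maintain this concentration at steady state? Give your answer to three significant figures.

560 mg/h

Convert clearance: 283 mL/min × 60 min/h ÷ 1000 mL/L = 16.98 L/h
Maintenance depends on clearance, not Vd — rate in must match rate out.
Infusion rate = CL · Css = 16.98 L/h × 33 mg/L = 560.3 mg/h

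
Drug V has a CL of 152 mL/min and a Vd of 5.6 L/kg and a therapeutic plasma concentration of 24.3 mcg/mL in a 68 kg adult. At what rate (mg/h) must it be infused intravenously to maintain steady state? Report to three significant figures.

222 mg/h

Convert clearance: 152 mL/min × 60 min/h ÷ 1000 mL/L = 9.120 L/h
Vd does not affect the maintenance rate; only clearance governs steady-state input.
Infusion rate = CL · Css = 9.120 L/h × 24.3 mg/L = 221.6 mg/h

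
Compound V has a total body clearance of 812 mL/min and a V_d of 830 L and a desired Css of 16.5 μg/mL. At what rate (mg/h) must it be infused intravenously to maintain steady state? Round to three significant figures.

CL = 812 mL/min × 60/1000 = 48.72 L/h
Rate = CL × Css = 48.72 × 16.5 = 803.9 mg/h

804 mg/h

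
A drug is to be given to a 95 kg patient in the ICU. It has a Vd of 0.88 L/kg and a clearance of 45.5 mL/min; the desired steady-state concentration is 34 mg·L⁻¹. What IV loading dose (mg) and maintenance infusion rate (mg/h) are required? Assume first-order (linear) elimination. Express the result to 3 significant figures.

(a) 2840 mg; (b) 92.8 mg/h

Vd = 0.88 L/kg × 95 kg = 83.60 L
Loading dose = Vd × C = 83.60 × 34 = 2842 mg
Convert clearance: 45.5 mL/min × 60 min/h ÷ 1000 mL/L = 2.730 L/h
Maintenance: replace elimination → rate = CL × Css = 2.730 × 34 = 92.82 mg/h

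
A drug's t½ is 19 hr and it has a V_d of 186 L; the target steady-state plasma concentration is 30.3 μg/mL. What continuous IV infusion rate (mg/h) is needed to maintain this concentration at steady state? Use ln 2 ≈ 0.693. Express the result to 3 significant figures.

CL = ln 2 · Vd / t½ = 0.693 × 186.0 / 19 = 6.784 L/h
Infusion rate = CL × Css = 6.784 × 30.3 = 205.6 mg/h

206 mg/h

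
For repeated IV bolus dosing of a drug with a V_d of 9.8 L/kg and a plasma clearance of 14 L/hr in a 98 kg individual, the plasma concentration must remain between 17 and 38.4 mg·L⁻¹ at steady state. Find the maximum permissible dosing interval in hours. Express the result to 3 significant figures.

Total Vd = 9.8 × 98 = 960.4 L
k = CL / Vd = 14.00 / 960.4 = 0.01458 h⁻¹
Between IV bolus doses, concentration decays as C = C₀·e^(−kτ), so C_peak/C_trough = e^(kτ).
τ_max = ln(C_peak/C_trough) / k = ln(38.4/17) / 0.01458 = 0.8148 / 0.01458 = 55.88 h

55.9 h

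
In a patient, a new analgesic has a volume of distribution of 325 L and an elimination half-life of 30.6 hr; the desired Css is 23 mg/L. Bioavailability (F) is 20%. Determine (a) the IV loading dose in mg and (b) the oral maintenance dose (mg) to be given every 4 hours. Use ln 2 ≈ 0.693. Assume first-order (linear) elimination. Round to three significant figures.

LD = Vd × C = 325.0 × 23 = 7475 mg
CL = 0.693 × Vd / t½ = 0.693 × 325.0 / 30.6 = 7.360 L/h
D = CL × Css × τ / F = 7.360 × 23 × 4 / 0.2 = 3386 mg

(a) 7480 mg; (b) 3390 mg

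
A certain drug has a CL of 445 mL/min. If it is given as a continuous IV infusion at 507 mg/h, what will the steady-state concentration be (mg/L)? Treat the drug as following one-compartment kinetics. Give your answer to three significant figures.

19.0 mg/L

Convert clearance: 445 mL/min × 60 min/h ÷ 1000 mL/L = 26.70 L/h
Css = rate / CL = 507 / 26.70 = 18.99 mg/L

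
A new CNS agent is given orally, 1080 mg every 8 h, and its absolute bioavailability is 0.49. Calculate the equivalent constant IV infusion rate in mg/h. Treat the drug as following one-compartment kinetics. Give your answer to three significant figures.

66.2 mg/h

Equivalent systemic input: infusion rate = F·D/τ.
Rate = 0.49 × 1080 / 8 = 66.15 mg/h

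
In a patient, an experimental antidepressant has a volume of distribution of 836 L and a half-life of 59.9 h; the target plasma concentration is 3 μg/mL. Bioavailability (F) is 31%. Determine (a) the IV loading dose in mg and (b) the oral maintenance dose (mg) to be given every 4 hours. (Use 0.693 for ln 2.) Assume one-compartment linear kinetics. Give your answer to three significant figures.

(a) 2510 mg; (b) 374 mg

LD = Vd × C = 836.0 × 3 = 2508 mg
CL = 0.693 × Vd / t½ = 0.693 × 836.0 / 59.9 = 9.672 L/h
D = CL × Css × τ / F = 9.672 × 3 × 4 / 0.31 = 374.4 mg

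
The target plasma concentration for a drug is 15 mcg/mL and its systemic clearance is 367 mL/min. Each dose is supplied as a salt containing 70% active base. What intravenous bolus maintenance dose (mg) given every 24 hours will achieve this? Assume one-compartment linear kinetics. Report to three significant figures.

CL = 367 mL/min × 60/1000 = 22.02 L/h
D = CL × Css × τ / S = 22.02 × 15 × 24 / 0.7 = 11320 mg

11300 mg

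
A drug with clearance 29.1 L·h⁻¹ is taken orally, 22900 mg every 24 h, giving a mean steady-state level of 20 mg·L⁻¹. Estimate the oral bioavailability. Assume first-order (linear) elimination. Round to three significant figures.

F·D/τ = CL·Css at steady state → F = CL·Css·τ / D.
F = 29.1 × 20 × 24 / 22900 = 0.610

0.610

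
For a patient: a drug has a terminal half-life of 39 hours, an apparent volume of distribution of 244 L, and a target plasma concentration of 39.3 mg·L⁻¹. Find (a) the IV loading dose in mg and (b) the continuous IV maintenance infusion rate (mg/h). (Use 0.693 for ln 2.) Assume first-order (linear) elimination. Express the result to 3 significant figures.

LD = Vd × C = 244.0 × 39.3 = 9589 mg
CL = 0.693 × Vd / t½ = 0.693 × 244.0 / 39 = 4.336 L/h
Infusion rate = CL × Css = 4.336 × 39.3 = 170.4 mg/h

(a) 9590 mg; (b) 170 mg/h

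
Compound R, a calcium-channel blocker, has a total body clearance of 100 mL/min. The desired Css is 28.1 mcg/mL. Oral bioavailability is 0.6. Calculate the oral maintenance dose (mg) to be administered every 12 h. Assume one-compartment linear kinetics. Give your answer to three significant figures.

3370 mg

Convert clearance: 100 mL/min × 60 min/h ÷ 1000 mL/L = 6.000 L/h
D = CL × Css × τ / F = 6.000 × 28.1 × 12 / 0.6 = 3372 mg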